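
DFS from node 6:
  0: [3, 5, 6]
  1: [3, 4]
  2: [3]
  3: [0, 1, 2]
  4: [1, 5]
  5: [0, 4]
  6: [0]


Visit 6, push [0]
Visit 0, push [5, 3]
Visit 3, push [2, 1]
Visit 1, push [4]
Visit 4, push [5]
Visit 5, push []
Visit 2, push []

DFS order: [6, 0, 3, 1, 4, 5, 2]


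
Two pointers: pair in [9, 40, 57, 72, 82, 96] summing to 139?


lo=0(9)+hi=5(96)=105
lo=1(40)+hi=5(96)=136
lo=2(57)+hi=5(96)=153
lo=2(57)+hi=4(82)=139

Yes: 57+82=139


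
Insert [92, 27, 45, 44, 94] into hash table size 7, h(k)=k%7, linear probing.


Insert 92: h=1 -> slot 1
Insert 27: h=6 -> slot 6
Insert 45: h=3 -> slot 3
Insert 44: h=2 -> slot 2
Insert 94: h=3, 1 probes -> slot 4

Table: [None, 92, 44, 45, 94, None, 27]


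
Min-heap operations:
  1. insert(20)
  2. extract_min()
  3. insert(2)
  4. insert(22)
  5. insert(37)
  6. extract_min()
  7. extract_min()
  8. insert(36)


insert(20) -> [20]
extract_min()->20, []
insert(2) -> [2]
insert(22) -> [2, 22]
insert(37) -> [2, 22, 37]
extract_min()->2, [22, 37]
extract_min()->22, [37]
insert(36) -> [36, 37]

Final heap: [36, 37]


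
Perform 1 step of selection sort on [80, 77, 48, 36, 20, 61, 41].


Initial: [80, 77, 48, 36, 20, 61, 41]
Step 1: min=20 at 4
  Swap: [20, 77, 48, 36, 80, 61, 41]

After 1 step: [20, 77, 48, 36, 80, 61, 41]


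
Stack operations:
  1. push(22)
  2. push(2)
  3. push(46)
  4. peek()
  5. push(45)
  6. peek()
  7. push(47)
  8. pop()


push(22) -> [22]
push(2) -> [22, 2]
push(46) -> [22, 2, 46]
peek()->46
push(45) -> [22, 2, 46, 45]
peek()->45
push(47) -> [22, 2, 46, 45, 47]
pop()->47, [22, 2, 46, 45]

Final stack: [22, 2, 46, 45]


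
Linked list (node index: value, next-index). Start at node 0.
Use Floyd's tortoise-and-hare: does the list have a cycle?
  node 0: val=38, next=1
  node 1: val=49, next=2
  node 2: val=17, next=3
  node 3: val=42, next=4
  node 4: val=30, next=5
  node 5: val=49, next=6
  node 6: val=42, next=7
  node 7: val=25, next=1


Floyd's tortoise (slow, +1) and hare (fast, +2):
  init: slow=0, fast=0
  step 1: slow=1, fast=2
  step 2: slow=2, fast=4
  step 3: slow=3, fast=6
  step 4: slow=4, fast=1
  step 5: slow=5, fast=3
  step 6: slow=6, fast=5
  step 7: slow=7, fast=7
  slow == fast at node 7: cycle detected

Cycle: yes


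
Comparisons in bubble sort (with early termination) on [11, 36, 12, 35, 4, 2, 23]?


Algorithm: bubble sort (with early termination)
Input: [11, 36, 12, 35, 4, 2, 23]
Sorted: [2, 4, 11, 12, 23, 35, 36]

21


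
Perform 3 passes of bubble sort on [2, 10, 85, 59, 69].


Initial: [2, 10, 85, 59, 69]
Pass 1: [2, 10, 59, 69, 85] (2 swaps)
Pass 2: [2, 10, 59, 69, 85] (0 swaps)
Pass 3: [2, 10, 59, 69, 85] (0 swaps)

After 3 passes: [2, 10, 59, 69, 85]


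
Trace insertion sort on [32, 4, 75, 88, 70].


Initial: [32, 4, 75, 88, 70]
Insert 4: [4, 32, 75, 88, 70]
Insert 75: [4, 32, 75, 88, 70]
Insert 88: [4, 32, 75, 88, 70]
Insert 70: [4, 32, 70, 75, 88]

Sorted: [4, 32, 70, 75, 88]


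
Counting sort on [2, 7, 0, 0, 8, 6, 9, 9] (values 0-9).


Input: [2, 7, 0, 0, 8, 6, 9, 9]
Counts: [2, 0, 1, 0, 0, 0, 1, 1, 1, 2]

Sorted: [0, 0, 2, 6, 7, 8, 9, 9]


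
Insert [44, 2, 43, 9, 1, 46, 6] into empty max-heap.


Insert 44: [44]
Insert 2: [44, 2]
Insert 43: [44, 2, 43]
Insert 9: [44, 9, 43, 2]
Insert 1: [44, 9, 43, 2, 1]
Insert 46: [46, 9, 44, 2, 1, 43]
Insert 6: [46, 9, 44, 2, 1, 43, 6]

Final heap: [46, 9, 44, 2, 1, 43, 6]


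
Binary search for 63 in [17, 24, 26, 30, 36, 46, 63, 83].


Step 1: lo=0, hi=7, mid=3, val=30
Step 2: lo=4, hi=7, mid=5, val=46
Step 3: lo=6, hi=7, mid=6, val=63

Found at index 6


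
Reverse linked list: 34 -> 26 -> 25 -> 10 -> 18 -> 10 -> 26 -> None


Step 1: curr=34, set curr.next=prev(None) | reversed so far: 34
Step 2: curr=26, set curr.next=prev(34) | reversed so far: 26 -> 34
Step 3: curr=25, set curr.next=prev(26) | reversed so far: 25 -> 26 -> 34
Step 4: curr=10, set curr.next=prev(25) | reversed so far: 10 -> 25 -> 26 -> 34
Step 5: curr=18, set curr.next=prev(10) | reversed so far: 18 -> 10 -> 25 -> 26 -> 34
Step 6: curr=10, set curr.next=prev(18) | reversed so far: 10 -> 18 -> 10 -> 25 -> 26 -> 34
Step 7: curr=26, set curr.next=prev(10) | reversed so far: 26 -> 10 -> 18 -> 10 -> 25 -> 26 -> 34

26 -> 10 -> 18 -> 10 -> 25 -> 26 -> 34 -> None


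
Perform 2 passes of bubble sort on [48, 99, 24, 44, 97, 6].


Initial: [48, 99, 24, 44, 97, 6]
Pass 1: [48, 24, 44, 97, 6, 99] (4 swaps)
Pass 2: [24, 44, 48, 6, 97, 99] (3 swaps)

After 2 passes: [24, 44, 48, 6, 97, 99]


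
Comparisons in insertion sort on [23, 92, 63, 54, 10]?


Algorithm: insertion sort
Input: [23, 92, 63, 54, 10]
Sorted: [10, 23, 54, 63, 92]

10


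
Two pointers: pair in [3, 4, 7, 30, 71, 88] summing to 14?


lo=0(3)+hi=5(88)=91
lo=0(3)+hi=4(71)=74
lo=0(3)+hi=3(30)=33
lo=0(3)+hi=2(7)=10
lo=1(4)+hi=2(7)=11

No pair found


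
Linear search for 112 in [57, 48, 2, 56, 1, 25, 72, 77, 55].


i=0: 57!=112
i=1: 48!=112
i=2: 2!=112
i=3: 56!=112
i=4: 1!=112
i=5: 25!=112
i=6: 72!=112
i=7: 77!=112
i=8: 55!=112

Not found, 9 comps


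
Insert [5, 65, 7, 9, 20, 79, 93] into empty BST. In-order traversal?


Insert 5: root
Insert 65: R from 5
Insert 7: R from 5 -> L from 65
Insert 9: R from 5 -> L from 65 -> R from 7
Insert 20: R from 5 -> L from 65 -> R from 7 -> R from 9
Insert 79: R from 5 -> R from 65
Insert 93: R from 5 -> R from 65 -> R from 79

In-order: [5, 7, 9, 20, 65, 79, 93]


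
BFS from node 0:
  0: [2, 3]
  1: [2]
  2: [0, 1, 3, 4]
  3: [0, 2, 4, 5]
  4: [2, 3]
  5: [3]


Visit 0, enqueue [2, 3]
Visit 2, enqueue [1, 4]
Visit 3, enqueue [5]
Visit 1, enqueue []
Visit 4, enqueue []
Visit 5, enqueue []

BFS order: [0, 2, 3, 1, 4, 5]


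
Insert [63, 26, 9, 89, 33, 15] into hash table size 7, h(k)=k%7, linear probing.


Insert 63: h=0 -> slot 0
Insert 26: h=5 -> slot 5
Insert 9: h=2 -> slot 2
Insert 89: h=5, 1 probes -> slot 6
Insert 33: h=5, 3 probes -> slot 1
Insert 15: h=1, 2 probes -> slot 3

Table: [63, 33, 9, 15, None, 26, 89]


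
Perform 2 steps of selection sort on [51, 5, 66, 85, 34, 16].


Initial: [51, 5, 66, 85, 34, 16]
Step 1: min=5 at 1
  Swap: [5, 51, 66, 85, 34, 16]
Step 2: min=16 at 5
  Swap: [5, 16, 66, 85, 34, 51]

After 2 steps: [5, 16, 66, 85, 34, 51]


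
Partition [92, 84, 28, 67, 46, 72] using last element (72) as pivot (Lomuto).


Pivot: 72
  28 <= 72: swap -> [28, 84, 92, 67, 46, 72]
  67 <= 72: swap -> [28, 67, 92, 84, 46, 72]
  46 <= 72: swap -> [28, 67, 46, 84, 92, 72]
Place pivot at 3: [28, 67, 46, 72, 92, 84]

Partitioned: [28, 67, 46, 72, 92, 84]


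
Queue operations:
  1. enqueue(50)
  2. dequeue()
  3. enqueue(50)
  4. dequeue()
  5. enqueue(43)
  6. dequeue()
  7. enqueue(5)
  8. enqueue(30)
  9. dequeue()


enqueue(50) -> [50]
dequeue()->50, []
enqueue(50) -> [50]
dequeue()->50, []
enqueue(43) -> [43]
dequeue()->43, []
enqueue(5) -> [5]
enqueue(30) -> [5, 30]
dequeue()->5, [30]

Final queue: [30]


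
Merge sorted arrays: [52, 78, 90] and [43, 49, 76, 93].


Take 43 from B
Take 49 from B
Take 52 from A
Take 76 from B
Take 78 from A
Take 90 from A

Merged: [43, 49, 52, 76, 78, 90, 93]


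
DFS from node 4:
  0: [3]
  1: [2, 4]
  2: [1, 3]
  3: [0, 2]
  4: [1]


Visit 4, push [1]
Visit 1, push [2]
Visit 2, push [3]
Visit 3, push [0]
Visit 0, push []

DFS order: [4, 1, 2, 3, 0]


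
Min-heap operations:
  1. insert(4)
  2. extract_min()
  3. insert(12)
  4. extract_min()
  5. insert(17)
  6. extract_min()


insert(4) -> [4]
extract_min()->4, []
insert(12) -> [12]
extract_min()->12, []
insert(17) -> [17]
extract_min()->17, []

Final heap: []


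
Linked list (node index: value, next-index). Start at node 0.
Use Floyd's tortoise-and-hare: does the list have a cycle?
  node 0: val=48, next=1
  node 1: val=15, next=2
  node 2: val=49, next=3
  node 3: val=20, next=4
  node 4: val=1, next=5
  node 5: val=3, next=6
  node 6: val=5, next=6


Floyd's tortoise (slow, +1) and hare (fast, +2):
  init: slow=0, fast=0
  step 1: slow=1, fast=2
  step 2: slow=2, fast=4
  step 3: slow=3, fast=6
  step 4: slow=4, fast=6
  step 5: slow=5, fast=6
  step 6: slow=6, fast=6
  slow == fast at node 6: cycle detected

Cycle: yes


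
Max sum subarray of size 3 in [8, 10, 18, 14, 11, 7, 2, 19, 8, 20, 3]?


[0:3]: 36
[1:4]: 42
[2:5]: 43
[3:6]: 32
[4:7]: 20
[5:8]: 28
[6:9]: 29
[7:10]: 47
[8:11]: 31

Max: 47 at [7:10]


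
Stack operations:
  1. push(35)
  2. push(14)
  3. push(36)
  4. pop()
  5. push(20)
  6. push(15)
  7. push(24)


push(35) -> [35]
push(14) -> [35, 14]
push(36) -> [35, 14, 36]
pop()->36, [35, 14]
push(20) -> [35, 14, 20]
push(15) -> [35, 14, 20, 15]
push(24) -> [35, 14, 20, 15, 24]

Final stack: [35, 14, 20, 15, 24]


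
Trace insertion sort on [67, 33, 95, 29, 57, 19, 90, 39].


Initial: [67, 33, 95, 29, 57, 19, 90, 39]
Insert 33: [33, 67, 95, 29, 57, 19, 90, 39]
Insert 95: [33, 67, 95, 29, 57, 19, 90, 39]
Insert 29: [29, 33, 67, 95, 57, 19, 90, 39]
Insert 57: [29, 33, 57, 67, 95, 19, 90, 39]
Insert 19: [19, 29, 33, 57, 67, 95, 90, 39]
Insert 90: [19, 29, 33, 57, 67, 90, 95, 39]
Insert 39: [19, 29, 33, 39, 57, 67, 90, 95]

Sorted: [19, 29, 33, 39, 57, 67, 90, 95]


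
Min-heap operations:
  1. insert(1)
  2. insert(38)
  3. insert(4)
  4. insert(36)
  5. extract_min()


insert(1) -> [1]
insert(38) -> [1, 38]
insert(4) -> [1, 38, 4]
insert(36) -> [1, 36, 4, 38]
extract_min()->1, [4, 36, 38]

Final heap: [4, 36, 38]


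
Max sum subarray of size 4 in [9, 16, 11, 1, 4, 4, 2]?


[0:4]: 37
[1:5]: 32
[2:6]: 20
[3:7]: 11

Max: 37 at [0:4]


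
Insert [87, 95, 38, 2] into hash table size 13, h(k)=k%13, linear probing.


Insert 87: h=9 -> slot 9
Insert 95: h=4 -> slot 4
Insert 38: h=12 -> slot 12
Insert 2: h=2 -> slot 2

Table: [None, None, 2, None, 95, None, None, None, None, 87, None, None, 38]


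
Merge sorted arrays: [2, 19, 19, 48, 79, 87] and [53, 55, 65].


Take 2 from A
Take 19 from A
Take 19 from A
Take 48 from A
Take 53 from B
Take 55 from B
Take 65 from B

Merged: [2, 19, 19, 48, 53, 55, 65, 79, 87]


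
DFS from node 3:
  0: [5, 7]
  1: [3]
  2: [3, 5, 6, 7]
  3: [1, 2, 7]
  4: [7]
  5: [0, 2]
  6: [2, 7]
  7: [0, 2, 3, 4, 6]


Visit 3, push [7, 2, 1]
Visit 1, push []
Visit 2, push [7, 6, 5]
Visit 5, push [0]
Visit 0, push [7]
Visit 7, push [6, 4]
Visit 4, push []
Visit 6, push []

DFS order: [3, 1, 2, 5, 0, 7, 4, 6]


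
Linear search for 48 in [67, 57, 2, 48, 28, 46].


i=0: 67!=48
i=1: 57!=48
i=2: 2!=48
i=3: 48==48 found!

Found at 3, 4 comps


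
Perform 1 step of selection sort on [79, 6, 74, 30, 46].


Initial: [79, 6, 74, 30, 46]
Step 1: min=6 at 1
  Swap: [6, 79, 74, 30, 46]

After 1 step: [6, 79, 74, 30, 46]


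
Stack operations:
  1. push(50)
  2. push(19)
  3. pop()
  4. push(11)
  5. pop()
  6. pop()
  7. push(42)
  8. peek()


push(50) -> [50]
push(19) -> [50, 19]
pop()->19, [50]
push(11) -> [50, 11]
pop()->11, [50]
pop()->50, []
push(42) -> [42]
peek()->42

Final stack: [42]


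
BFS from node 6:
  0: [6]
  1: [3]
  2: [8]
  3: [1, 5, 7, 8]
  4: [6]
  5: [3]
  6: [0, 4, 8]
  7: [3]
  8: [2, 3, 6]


Visit 6, enqueue [0, 4, 8]
Visit 0, enqueue []
Visit 4, enqueue []
Visit 8, enqueue [2, 3]
Visit 2, enqueue []
Visit 3, enqueue [1, 5, 7]
Visit 1, enqueue []
Visit 5, enqueue []
Visit 7, enqueue []

BFS order: [6, 0, 4, 8, 2, 3, 1, 5, 7]


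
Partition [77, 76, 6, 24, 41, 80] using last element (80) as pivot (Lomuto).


Pivot: 80
  77 <= 80: advance i (no swap)
  76 <= 80: advance i (no swap)
  6 <= 80: advance i (no swap)
  24 <= 80: advance i (no swap)
  41 <= 80: advance i (no swap)
Place pivot at 5: [77, 76, 6, 24, 41, 80]

Partitioned: [77, 76, 6, 24, 41, 80]


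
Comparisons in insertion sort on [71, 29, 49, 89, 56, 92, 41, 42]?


Algorithm: insertion sort
Input: [71, 29, 49, 89, 56, 92, 41, 42]
Sorted: [29, 41, 42, 49, 56, 71, 89, 92]

20


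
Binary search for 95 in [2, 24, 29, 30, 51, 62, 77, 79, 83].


Step 1: lo=0, hi=8, mid=4, val=51
Step 2: lo=5, hi=8, mid=6, val=77
Step 3: lo=7, hi=8, mid=7, val=79
Step 4: lo=8, hi=8, mid=8, val=83

Not found


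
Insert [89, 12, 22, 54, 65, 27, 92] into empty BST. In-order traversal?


Insert 89: root
Insert 12: L from 89
Insert 22: L from 89 -> R from 12
Insert 54: L from 89 -> R from 12 -> R from 22
Insert 65: L from 89 -> R from 12 -> R from 22 -> R from 54
Insert 27: L from 89 -> R from 12 -> R from 22 -> L from 54
Insert 92: R from 89

In-order: [12, 22, 27, 54, 65, 89, 92]


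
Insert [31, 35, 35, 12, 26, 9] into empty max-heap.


Insert 31: [31]
Insert 35: [35, 31]
Insert 35: [35, 31, 35]
Insert 12: [35, 31, 35, 12]
Insert 26: [35, 31, 35, 12, 26]
Insert 9: [35, 31, 35, 12, 26, 9]

Final heap: [35, 31, 35, 12, 26, 9]


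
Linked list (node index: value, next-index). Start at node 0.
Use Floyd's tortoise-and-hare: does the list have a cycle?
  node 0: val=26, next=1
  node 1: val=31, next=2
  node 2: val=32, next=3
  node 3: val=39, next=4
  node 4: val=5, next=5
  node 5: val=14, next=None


Floyd's tortoise (slow, +1) and hare (fast, +2):
  init: slow=0, fast=0
  step 1: slow=1, fast=2
  step 2: slow=2, fast=4
  step 3: fast 4->5->None, no cycle

Cycle: no


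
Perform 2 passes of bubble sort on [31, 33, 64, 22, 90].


Initial: [31, 33, 64, 22, 90]
Pass 1: [31, 33, 22, 64, 90] (1 swaps)
Pass 2: [31, 22, 33, 64, 90] (1 swaps)

After 2 passes: [31, 22, 33, 64, 90]


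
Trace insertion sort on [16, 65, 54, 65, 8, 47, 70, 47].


Initial: [16, 65, 54, 65, 8, 47, 70, 47]
Insert 65: [16, 65, 54, 65, 8, 47, 70, 47]
Insert 54: [16, 54, 65, 65, 8, 47, 70, 47]
Insert 65: [16, 54, 65, 65, 8, 47, 70, 47]
Insert 8: [8, 16, 54, 65, 65, 47, 70, 47]
Insert 47: [8, 16, 47, 54, 65, 65, 70, 47]
Insert 70: [8, 16, 47, 54, 65, 65, 70, 47]
Insert 47: [8, 16, 47, 47, 54, 65, 65, 70]

Sorted: [8, 16, 47, 47, 54, 65, 65, 70]


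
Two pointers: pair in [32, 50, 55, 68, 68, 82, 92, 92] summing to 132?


lo=0(32)+hi=7(92)=124
lo=1(50)+hi=7(92)=142
lo=1(50)+hi=6(92)=142
lo=1(50)+hi=5(82)=132

Yes: 50+82=132


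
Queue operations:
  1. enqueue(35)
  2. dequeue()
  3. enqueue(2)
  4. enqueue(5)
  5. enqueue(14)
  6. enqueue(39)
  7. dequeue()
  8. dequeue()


enqueue(35) -> [35]
dequeue()->35, []
enqueue(2) -> [2]
enqueue(5) -> [2, 5]
enqueue(14) -> [2, 5, 14]
enqueue(39) -> [2, 5, 14, 39]
dequeue()->2, [5, 14, 39]
dequeue()->5, [14, 39]

Final queue: [14, 39]


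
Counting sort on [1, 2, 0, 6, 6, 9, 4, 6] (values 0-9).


Input: [1, 2, 0, 6, 6, 9, 4, 6]
Counts: [1, 1, 1, 0, 1, 0, 3, 0, 0, 1]

Sorted: [0, 1, 2, 4, 6, 6, 6, 9]


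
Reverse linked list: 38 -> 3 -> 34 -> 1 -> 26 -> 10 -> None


Step 1: curr=38, set curr.next=prev(None) | reversed so far: 38
Step 2: curr=3, set curr.next=prev(38) | reversed so far: 3 -> 38
Step 3: curr=34, set curr.next=prev(3) | reversed so far: 34 -> 3 -> 38
Step 4: curr=1, set curr.next=prev(34) | reversed so far: 1 -> 34 -> 3 -> 38
Step 5: curr=26, set curr.next=prev(1) | reversed so far: 26 -> 1 -> 34 -> 3 -> 38
Step 6: curr=10, set curr.next=prev(26) | reversed so far: 10 -> 26 -> 1 -> 34 -> 3 -> 38

10 -> 26 -> 1 -> 34 -> 3 -> 38 -> None


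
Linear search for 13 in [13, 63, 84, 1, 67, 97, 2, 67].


i=0: 13==13 found!

Found at 0, 1 comps


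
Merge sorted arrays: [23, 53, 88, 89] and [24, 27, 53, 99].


Take 23 from A
Take 24 from B
Take 27 from B
Take 53 from A
Take 53 from B
Take 88 from A
Take 89 from A

Merged: [23, 24, 27, 53, 53, 88, 89, 99]


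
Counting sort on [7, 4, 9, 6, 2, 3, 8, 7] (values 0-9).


Input: [7, 4, 9, 6, 2, 3, 8, 7]
Counts: [0, 0, 1, 1, 1, 0, 1, 2, 1, 1]

Sorted: [2, 3, 4, 6, 7, 7, 8, 9]


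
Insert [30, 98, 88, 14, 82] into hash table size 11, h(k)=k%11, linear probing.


Insert 30: h=8 -> slot 8
Insert 98: h=10 -> slot 10
Insert 88: h=0 -> slot 0
Insert 14: h=3 -> slot 3
Insert 82: h=5 -> slot 5

Table: [88, None, None, 14, None, 82, None, None, 30, None, 98]


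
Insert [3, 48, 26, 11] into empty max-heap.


Insert 3: [3]
Insert 48: [48, 3]
Insert 26: [48, 3, 26]
Insert 11: [48, 11, 26, 3]

Final heap: [48, 11, 26, 3]


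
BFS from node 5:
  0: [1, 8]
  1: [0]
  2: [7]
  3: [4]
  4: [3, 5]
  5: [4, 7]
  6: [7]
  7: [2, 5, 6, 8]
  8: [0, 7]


Visit 5, enqueue [4, 7]
Visit 4, enqueue [3]
Visit 7, enqueue [2, 6, 8]
Visit 3, enqueue []
Visit 2, enqueue []
Visit 6, enqueue []
Visit 8, enqueue [0]
Visit 0, enqueue [1]
Visit 1, enqueue []

BFS order: [5, 4, 7, 3, 2, 6, 8, 0, 1]


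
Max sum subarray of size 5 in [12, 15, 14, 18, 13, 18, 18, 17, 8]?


[0:5]: 72
[1:6]: 78
[2:7]: 81
[3:8]: 84
[4:9]: 74

Max: 84 at [3:8]


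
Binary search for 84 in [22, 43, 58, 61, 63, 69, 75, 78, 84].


Step 1: lo=0, hi=8, mid=4, val=63
Step 2: lo=5, hi=8, mid=6, val=75
Step 3: lo=7, hi=8, mid=7, val=78
Step 4: lo=8, hi=8, mid=8, val=84

Found at index 8


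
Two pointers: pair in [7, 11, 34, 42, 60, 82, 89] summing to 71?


lo=0(7)+hi=6(89)=96
lo=0(7)+hi=5(82)=89
lo=0(7)+hi=4(60)=67
lo=1(11)+hi=4(60)=71

Yes: 11+60=71


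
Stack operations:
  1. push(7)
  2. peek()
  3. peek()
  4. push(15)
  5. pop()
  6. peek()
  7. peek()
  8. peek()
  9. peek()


push(7) -> [7]
peek()->7
peek()->7
push(15) -> [7, 15]
pop()->15, [7]
peek()->7
peek()->7
peek()->7
peek()->7

Final stack: [7]


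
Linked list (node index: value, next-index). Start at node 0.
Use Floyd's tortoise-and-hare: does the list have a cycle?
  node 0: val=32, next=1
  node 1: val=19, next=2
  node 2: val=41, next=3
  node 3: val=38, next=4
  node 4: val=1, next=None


Floyd's tortoise (slow, +1) and hare (fast, +2):
  init: slow=0, fast=0
  step 1: slow=1, fast=2
  step 2: slow=2, fast=4
  step 3: fast -> None, no cycle

Cycle: no


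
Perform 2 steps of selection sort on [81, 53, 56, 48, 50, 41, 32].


Initial: [81, 53, 56, 48, 50, 41, 32]
Step 1: min=32 at 6
  Swap: [32, 53, 56, 48, 50, 41, 81]
Step 2: min=41 at 5
  Swap: [32, 41, 56, 48, 50, 53, 81]

After 2 steps: [32, 41, 56, 48, 50, 53, 81]


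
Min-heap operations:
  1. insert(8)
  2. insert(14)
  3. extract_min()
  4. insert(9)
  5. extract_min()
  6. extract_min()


insert(8) -> [8]
insert(14) -> [8, 14]
extract_min()->8, [14]
insert(9) -> [9, 14]
extract_min()->9, [14]
extract_min()->14, []

Final heap: []


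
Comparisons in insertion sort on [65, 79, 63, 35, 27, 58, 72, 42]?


Algorithm: insertion sort
Input: [65, 79, 63, 35, 27, 58, 72, 42]
Sorted: [27, 35, 42, 58, 63, 65, 72, 79]

22


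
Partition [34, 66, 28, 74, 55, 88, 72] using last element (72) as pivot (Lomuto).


Pivot: 72
  34 <= 72: advance i (no swap)
  66 <= 72: advance i (no swap)
  28 <= 72: advance i (no swap)
  55 <= 72: swap -> [34, 66, 28, 55, 74, 88, 72]
Place pivot at 4: [34, 66, 28, 55, 72, 88, 74]

Partitioned: [34, 66, 28, 55, 72, 88, 74]


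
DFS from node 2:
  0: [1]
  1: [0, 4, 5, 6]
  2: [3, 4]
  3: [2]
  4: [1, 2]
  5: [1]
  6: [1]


Visit 2, push [4, 3]
Visit 3, push []
Visit 4, push [1]
Visit 1, push [6, 5, 0]
Visit 0, push []
Visit 5, push []
Visit 6, push []

DFS order: [2, 3, 4, 1, 0, 5, 6]


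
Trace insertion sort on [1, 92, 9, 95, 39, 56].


Initial: [1, 92, 9, 95, 39, 56]
Insert 92: [1, 92, 9, 95, 39, 56]
Insert 9: [1, 9, 92, 95, 39, 56]
Insert 95: [1, 9, 92, 95, 39, 56]
Insert 39: [1, 9, 39, 92, 95, 56]
Insert 56: [1, 9, 39, 56, 92, 95]

Sorted: [1, 9, 39, 56, 92, 95]


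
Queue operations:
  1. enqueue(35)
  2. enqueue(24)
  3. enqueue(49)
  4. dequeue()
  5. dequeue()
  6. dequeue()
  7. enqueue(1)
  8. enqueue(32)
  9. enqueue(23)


enqueue(35) -> [35]
enqueue(24) -> [35, 24]
enqueue(49) -> [35, 24, 49]
dequeue()->35, [24, 49]
dequeue()->24, [49]
dequeue()->49, []
enqueue(1) -> [1]
enqueue(32) -> [1, 32]
enqueue(23) -> [1, 32, 23]

Final queue: [1, 32, 23]


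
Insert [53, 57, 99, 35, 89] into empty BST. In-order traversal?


Insert 53: root
Insert 57: R from 53
Insert 99: R from 53 -> R from 57
Insert 35: L from 53
Insert 89: R from 53 -> R from 57 -> L from 99

In-order: [35, 53, 57, 89, 99]


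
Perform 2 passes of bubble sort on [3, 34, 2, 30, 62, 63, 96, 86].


Initial: [3, 34, 2, 30, 62, 63, 96, 86]
Pass 1: [3, 2, 30, 34, 62, 63, 86, 96] (3 swaps)
Pass 2: [2, 3, 30, 34, 62, 63, 86, 96] (1 swaps)

After 2 passes: [2, 3, 30, 34, 62, 63, 86, 96]


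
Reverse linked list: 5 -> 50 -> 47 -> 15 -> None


Step 1: curr=5, set curr.next=prev(None) | reversed so far: 5
Step 2: curr=50, set curr.next=prev(5) | reversed so far: 50 -> 5
Step 3: curr=47, set curr.next=prev(50) | reversed so far: 47 -> 50 -> 5
Step 4: curr=15, set curr.next=prev(47) | reversed so far: 15 -> 47 -> 50 -> 5

15 -> 47 -> 50 -> 5 -> None


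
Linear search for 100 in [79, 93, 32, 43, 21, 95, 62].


i=0: 79!=100
i=1: 93!=100
i=2: 32!=100
i=3: 43!=100
i=4: 21!=100
i=5: 95!=100
i=6: 62!=100

Not found, 7 comps


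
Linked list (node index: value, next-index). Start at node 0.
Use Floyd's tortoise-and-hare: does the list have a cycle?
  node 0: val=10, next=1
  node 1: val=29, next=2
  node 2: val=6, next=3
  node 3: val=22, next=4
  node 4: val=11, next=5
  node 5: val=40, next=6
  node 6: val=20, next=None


Floyd's tortoise (slow, +1) and hare (fast, +2):
  init: slow=0, fast=0
  step 1: slow=1, fast=2
  step 2: slow=2, fast=4
  step 3: slow=3, fast=6
  step 4: fast -> None, no cycle

Cycle: no


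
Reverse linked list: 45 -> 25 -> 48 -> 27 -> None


Step 1: curr=45, set curr.next=prev(None) | reversed so far: 45
Step 2: curr=25, set curr.next=prev(45) | reversed so far: 25 -> 45
Step 3: curr=48, set curr.next=prev(25) | reversed so far: 48 -> 25 -> 45
Step 4: curr=27, set curr.next=prev(48) | reversed so far: 27 -> 48 -> 25 -> 45

27 -> 48 -> 25 -> 45 -> None


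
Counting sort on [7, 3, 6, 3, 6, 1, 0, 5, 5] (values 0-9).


Input: [7, 3, 6, 3, 6, 1, 0, 5, 5]
Counts: [1, 1, 0, 2, 0, 2, 2, 1, 0, 0]

Sorted: [0, 1, 3, 3, 5, 5, 6, 6, 7]


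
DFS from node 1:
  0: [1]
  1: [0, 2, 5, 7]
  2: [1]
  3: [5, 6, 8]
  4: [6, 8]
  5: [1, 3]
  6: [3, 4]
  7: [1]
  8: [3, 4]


Visit 1, push [7, 5, 2, 0]
Visit 0, push []
Visit 2, push []
Visit 5, push [3]
Visit 3, push [8, 6]
Visit 6, push [4]
Visit 4, push [8]
Visit 8, push []
Visit 7, push []

DFS order: [1, 0, 2, 5, 3, 6, 4, 8, 7]


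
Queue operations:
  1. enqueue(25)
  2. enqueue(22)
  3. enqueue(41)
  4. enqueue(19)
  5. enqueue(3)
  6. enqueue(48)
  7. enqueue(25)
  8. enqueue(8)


enqueue(25) -> [25]
enqueue(22) -> [25, 22]
enqueue(41) -> [25, 22, 41]
enqueue(19) -> [25, 22, 41, 19]
enqueue(3) -> [25, 22, 41, 19, 3]
enqueue(48) -> [25, 22, 41, 19, 3, 48]
enqueue(25) -> [25, 22, 41, 19, 3, 48, 25]
enqueue(8) -> [25, 22, 41, 19, 3, 48, 25, 8]

Final queue: [25, 22, 41, 19, 3, 48, 25, 8]


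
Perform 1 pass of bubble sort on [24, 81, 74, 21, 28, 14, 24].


Initial: [24, 81, 74, 21, 28, 14, 24]
Pass 1: [24, 74, 21, 28, 14, 24, 81] (5 swaps)

After 1 pass: [24, 74, 21, 28, 14, 24, 81]


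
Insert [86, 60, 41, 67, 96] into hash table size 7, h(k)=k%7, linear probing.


Insert 86: h=2 -> slot 2
Insert 60: h=4 -> slot 4
Insert 41: h=6 -> slot 6
Insert 67: h=4, 1 probes -> slot 5
Insert 96: h=5, 2 probes -> slot 0

Table: [96, None, 86, None, 60, 67, 41]


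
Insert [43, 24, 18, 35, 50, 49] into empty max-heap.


Insert 43: [43]
Insert 24: [43, 24]
Insert 18: [43, 24, 18]
Insert 35: [43, 35, 18, 24]
Insert 50: [50, 43, 18, 24, 35]
Insert 49: [50, 43, 49, 24, 35, 18]

Final heap: [50, 43, 49, 24, 35, 18]


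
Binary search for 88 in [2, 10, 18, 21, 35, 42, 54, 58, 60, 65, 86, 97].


Step 1: lo=0, hi=11, mid=5, val=42
Step 2: lo=6, hi=11, mid=8, val=60
Step 3: lo=9, hi=11, mid=10, val=86
Step 4: lo=11, hi=11, mid=11, val=97

Not found


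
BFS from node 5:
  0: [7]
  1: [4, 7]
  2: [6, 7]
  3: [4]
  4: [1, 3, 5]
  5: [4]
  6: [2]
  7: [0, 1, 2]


Visit 5, enqueue [4]
Visit 4, enqueue [1, 3]
Visit 1, enqueue [7]
Visit 3, enqueue []
Visit 7, enqueue [0, 2]
Visit 0, enqueue []
Visit 2, enqueue [6]
Visit 6, enqueue []

BFS order: [5, 4, 1, 3, 7, 0, 2, 6]


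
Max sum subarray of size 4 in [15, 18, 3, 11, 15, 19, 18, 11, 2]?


[0:4]: 47
[1:5]: 47
[2:6]: 48
[3:7]: 63
[4:8]: 63
[5:9]: 50

Max: 63 at [3:7]


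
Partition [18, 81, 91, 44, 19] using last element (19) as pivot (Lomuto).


Pivot: 19
  18 <= 19: advance i (no swap)
Place pivot at 1: [18, 19, 91, 44, 81]

Partitioned: [18, 19, 91, 44, 81]


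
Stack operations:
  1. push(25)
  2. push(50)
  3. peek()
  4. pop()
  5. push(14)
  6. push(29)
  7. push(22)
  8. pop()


push(25) -> [25]
push(50) -> [25, 50]
peek()->50
pop()->50, [25]
push(14) -> [25, 14]
push(29) -> [25, 14, 29]
push(22) -> [25, 14, 29, 22]
pop()->22, [25, 14, 29]

Final stack: [25, 14, 29]


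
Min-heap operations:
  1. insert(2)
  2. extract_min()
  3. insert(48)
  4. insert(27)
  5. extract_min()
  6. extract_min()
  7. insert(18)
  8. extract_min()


insert(2) -> [2]
extract_min()->2, []
insert(48) -> [48]
insert(27) -> [27, 48]
extract_min()->27, [48]
extract_min()->48, []
insert(18) -> [18]
extract_min()->18, []

Final heap: []


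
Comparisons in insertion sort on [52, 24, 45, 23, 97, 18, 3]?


Algorithm: insertion sort
Input: [52, 24, 45, 23, 97, 18, 3]
Sorted: [3, 18, 23, 24, 45, 52, 97]

18


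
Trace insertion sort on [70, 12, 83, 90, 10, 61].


Initial: [70, 12, 83, 90, 10, 61]
Insert 12: [12, 70, 83, 90, 10, 61]
Insert 83: [12, 70, 83, 90, 10, 61]
Insert 90: [12, 70, 83, 90, 10, 61]
Insert 10: [10, 12, 70, 83, 90, 61]
Insert 61: [10, 12, 61, 70, 83, 90]

Sorted: [10, 12, 61, 70, 83, 90]


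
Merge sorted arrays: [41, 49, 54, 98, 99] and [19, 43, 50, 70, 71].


Take 19 from B
Take 41 from A
Take 43 from B
Take 49 from A
Take 50 from B
Take 54 from A
Take 70 from B
Take 71 from B

Merged: [19, 41, 43, 49, 50, 54, 70, 71, 98, 99]


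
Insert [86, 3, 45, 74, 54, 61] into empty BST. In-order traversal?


Insert 86: root
Insert 3: L from 86
Insert 45: L from 86 -> R from 3
Insert 74: L from 86 -> R from 3 -> R from 45
Insert 54: L from 86 -> R from 3 -> R from 45 -> L from 74
Insert 61: L from 86 -> R from 3 -> R from 45 -> L from 74 -> R from 54

In-order: [3, 45, 54, 61, 74, 86]


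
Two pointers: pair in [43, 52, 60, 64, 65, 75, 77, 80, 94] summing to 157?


lo=0(43)+hi=8(94)=137
lo=1(52)+hi=8(94)=146
lo=2(60)+hi=8(94)=154
lo=3(64)+hi=8(94)=158
lo=3(64)+hi=7(80)=144
lo=4(65)+hi=7(80)=145
lo=5(75)+hi=7(80)=155
lo=6(77)+hi=7(80)=157

Yes: 77+80=157


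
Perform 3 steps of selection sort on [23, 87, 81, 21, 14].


Initial: [23, 87, 81, 21, 14]
Step 1: min=14 at 4
  Swap: [14, 87, 81, 21, 23]
Step 2: min=21 at 3
  Swap: [14, 21, 81, 87, 23]
Step 3: min=23 at 4
  Swap: [14, 21, 23, 87, 81]

After 3 steps: [14, 21, 23, 87, 81]


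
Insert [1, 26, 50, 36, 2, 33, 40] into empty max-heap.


Insert 1: [1]
Insert 26: [26, 1]
Insert 50: [50, 1, 26]
Insert 36: [50, 36, 26, 1]
Insert 2: [50, 36, 26, 1, 2]
Insert 33: [50, 36, 33, 1, 2, 26]
Insert 40: [50, 36, 40, 1, 2, 26, 33]

Final heap: [50, 36, 40, 1, 2, 26, 33]


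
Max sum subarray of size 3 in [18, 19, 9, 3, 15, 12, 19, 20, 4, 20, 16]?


[0:3]: 46
[1:4]: 31
[2:5]: 27
[3:6]: 30
[4:7]: 46
[5:8]: 51
[6:9]: 43
[7:10]: 44
[8:11]: 40

Max: 51 at [5:8]


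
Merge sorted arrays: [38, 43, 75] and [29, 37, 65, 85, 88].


Take 29 from B
Take 37 from B
Take 38 from A
Take 43 from A
Take 65 from B
Take 75 from A

Merged: [29, 37, 38, 43, 65, 75, 85, 88]


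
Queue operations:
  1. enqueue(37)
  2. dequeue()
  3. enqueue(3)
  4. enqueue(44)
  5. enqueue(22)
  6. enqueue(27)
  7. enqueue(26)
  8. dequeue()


enqueue(37) -> [37]
dequeue()->37, []
enqueue(3) -> [3]
enqueue(44) -> [3, 44]
enqueue(22) -> [3, 44, 22]
enqueue(27) -> [3, 44, 22, 27]
enqueue(26) -> [3, 44, 22, 27, 26]
dequeue()->3, [44, 22, 27, 26]

Final queue: [44, 22, 27, 26]


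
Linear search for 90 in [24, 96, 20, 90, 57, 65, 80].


i=0: 24!=90
i=1: 96!=90
i=2: 20!=90
i=3: 90==90 found!

Found at 3, 4 comps


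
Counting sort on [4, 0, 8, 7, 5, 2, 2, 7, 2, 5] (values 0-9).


Input: [4, 0, 8, 7, 5, 2, 2, 7, 2, 5]
Counts: [1, 0, 3, 0, 1, 2, 0, 2, 1, 0]

Sorted: [0, 2, 2, 2, 4, 5, 5, 7, 7, 8]


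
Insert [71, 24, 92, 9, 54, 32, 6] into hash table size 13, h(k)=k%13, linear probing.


Insert 71: h=6 -> slot 6
Insert 24: h=11 -> slot 11
Insert 92: h=1 -> slot 1
Insert 9: h=9 -> slot 9
Insert 54: h=2 -> slot 2
Insert 32: h=6, 1 probes -> slot 7
Insert 6: h=6, 2 probes -> slot 8

Table: [None, 92, 54, None, None, None, 71, 32, 6, 9, None, 24, None]


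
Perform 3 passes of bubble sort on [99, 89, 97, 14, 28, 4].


Initial: [99, 89, 97, 14, 28, 4]
Pass 1: [89, 97, 14, 28, 4, 99] (5 swaps)
Pass 2: [89, 14, 28, 4, 97, 99] (3 swaps)
Pass 3: [14, 28, 4, 89, 97, 99] (3 swaps)

After 3 passes: [14, 28, 4, 89, 97, 99]


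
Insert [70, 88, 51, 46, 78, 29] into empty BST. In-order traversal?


Insert 70: root
Insert 88: R from 70
Insert 51: L from 70
Insert 46: L from 70 -> L from 51
Insert 78: R from 70 -> L from 88
Insert 29: L from 70 -> L from 51 -> L from 46

In-order: [29, 46, 51, 70, 78, 88]


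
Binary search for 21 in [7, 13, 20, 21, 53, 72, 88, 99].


Step 1: lo=0, hi=7, mid=3, val=21

Found at index 3


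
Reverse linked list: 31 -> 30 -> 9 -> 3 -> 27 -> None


Step 1: curr=31, set curr.next=prev(None) | reversed so far: 31
Step 2: curr=30, set curr.next=prev(31) | reversed so far: 30 -> 31
Step 3: curr=9, set curr.next=prev(30) | reversed so far: 9 -> 30 -> 31
Step 4: curr=3, set curr.next=prev(9) | reversed so far: 3 -> 9 -> 30 -> 31
Step 5: curr=27, set curr.next=prev(3) | reversed so far: 27 -> 3 -> 9 -> 30 -> 31

27 -> 3 -> 9 -> 30 -> 31 -> None


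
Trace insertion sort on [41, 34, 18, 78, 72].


Initial: [41, 34, 18, 78, 72]
Insert 34: [34, 41, 18, 78, 72]
Insert 18: [18, 34, 41, 78, 72]
Insert 78: [18, 34, 41, 78, 72]
Insert 72: [18, 34, 41, 72, 78]

Sorted: [18, 34, 41, 72, 78]


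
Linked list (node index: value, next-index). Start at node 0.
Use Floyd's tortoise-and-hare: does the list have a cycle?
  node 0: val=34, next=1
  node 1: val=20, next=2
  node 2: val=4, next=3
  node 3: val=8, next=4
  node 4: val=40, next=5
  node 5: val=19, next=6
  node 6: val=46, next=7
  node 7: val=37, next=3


Floyd's tortoise (slow, +1) and hare (fast, +2):
  init: slow=0, fast=0
  step 1: slow=1, fast=2
  step 2: slow=2, fast=4
  step 3: slow=3, fast=6
  step 4: slow=4, fast=3
  step 5: slow=5, fast=5
  slow == fast at node 5: cycle detected

Cycle: yes


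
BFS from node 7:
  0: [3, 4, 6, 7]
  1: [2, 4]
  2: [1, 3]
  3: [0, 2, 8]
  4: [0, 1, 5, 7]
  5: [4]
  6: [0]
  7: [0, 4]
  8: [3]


Visit 7, enqueue [0, 4]
Visit 0, enqueue [3, 6]
Visit 4, enqueue [1, 5]
Visit 3, enqueue [2, 8]
Visit 6, enqueue []
Visit 1, enqueue []
Visit 5, enqueue []
Visit 2, enqueue []
Visit 8, enqueue []

BFS order: [7, 0, 4, 3, 6, 1, 5, 2, 8]


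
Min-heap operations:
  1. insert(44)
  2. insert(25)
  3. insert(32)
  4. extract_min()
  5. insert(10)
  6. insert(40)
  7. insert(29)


insert(44) -> [44]
insert(25) -> [25, 44]
insert(32) -> [25, 44, 32]
extract_min()->25, [32, 44]
insert(10) -> [10, 44, 32]
insert(40) -> [10, 40, 32, 44]
insert(29) -> [10, 29, 32, 44, 40]

Final heap: [10, 29, 32, 44, 40]


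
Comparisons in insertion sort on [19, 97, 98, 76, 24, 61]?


Algorithm: insertion sort
Input: [19, 97, 98, 76, 24, 61]
Sorted: [19, 24, 61, 76, 97, 98]

13


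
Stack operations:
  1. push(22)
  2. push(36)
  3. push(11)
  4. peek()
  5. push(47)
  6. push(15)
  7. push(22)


push(22) -> [22]
push(36) -> [22, 36]
push(11) -> [22, 36, 11]
peek()->11
push(47) -> [22, 36, 11, 47]
push(15) -> [22, 36, 11, 47, 15]
push(22) -> [22, 36, 11, 47, 15, 22]

Final stack: [22, 36, 11, 47, 15, 22]


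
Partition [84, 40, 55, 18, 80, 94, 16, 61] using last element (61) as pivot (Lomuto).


Pivot: 61
  40 <= 61: swap -> [40, 84, 55, 18, 80, 94, 16, 61]
  55 <= 61: swap -> [40, 55, 84, 18, 80, 94, 16, 61]
  18 <= 61: swap -> [40, 55, 18, 84, 80, 94, 16, 61]
  16 <= 61: swap -> [40, 55, 18, 16, 80, 94, 84, 61]
Place pivot at 4: [40, 55, 18, 16, 61, 94, 84, 80]

Partitioned: [40, 55, 18, 16, 61, 94, 84, 80]


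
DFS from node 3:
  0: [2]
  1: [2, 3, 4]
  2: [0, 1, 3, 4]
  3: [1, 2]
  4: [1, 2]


Visit 3, push [2, 1]
Visit 1, push [4, 2]
Visit 2, push [4, 0]
Visit 0, push []
Visit 4, push []

DFS order: [3, 1, 2, 0, 4]


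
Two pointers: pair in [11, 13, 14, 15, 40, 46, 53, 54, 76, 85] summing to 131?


lo=0(11)+hi=9(85)=96
lo=1(13)+hi=9(85)=98
lo=2(14)+hi=9(85)=99
lo=3(15)+hi=9(85)=100
lo=4(40)+hi=9(85)=125
lo=5(46)+hi=9(85)=131

Yes: 46+85=131


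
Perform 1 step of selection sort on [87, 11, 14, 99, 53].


Initial: [87, 11, 14, 99, 53]
Step 1: min=11 at 1
  Swap: [11, 87, 14, 99, 53]

After 1 step: [11, 87, 14, 99, 53]


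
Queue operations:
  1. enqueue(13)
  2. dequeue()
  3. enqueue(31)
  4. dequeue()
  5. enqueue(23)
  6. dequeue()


enqueue(13) -> [13]
dequeue()->13, []
enqueue(31) -> [31]
dequeue()->31, []
enqueue(23) -> [23]
dequeue()->23, []

Final queue: []


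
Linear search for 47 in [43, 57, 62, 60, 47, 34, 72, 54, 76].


i=0: 43!=47
i=1: 57!=47
i=2: 62!=47
i=3: 60!=47
i=4: 47==47 found!

Found at 4, 5 comps


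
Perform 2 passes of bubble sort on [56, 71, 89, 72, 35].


Initial: [56, 71, 89, 72, 35]
Pass 1: [56, 71, 72, 35, 89] (2 swaps)
Pass 2: [56, 71, 35, 72, 89] (1 swaps)

After 2 passes: [56, 71, 35, 72, 89]


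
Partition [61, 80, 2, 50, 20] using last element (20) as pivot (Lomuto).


Pivot: 20
  2 <= 20: swap -> [2, 80, 61, 50, 20]
Place pivot at 1: [2, 20, 61, 50, 80]

Partitioned: [2, 20, 61, 50, 80]


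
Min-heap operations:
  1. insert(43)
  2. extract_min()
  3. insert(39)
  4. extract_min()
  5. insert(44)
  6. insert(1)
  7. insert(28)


insert(43) -> [43]
extract_min()->43, []
insert(39) -> [39]
extract_min()->39, []
insert(44) -> [44]
insert(1) -> [1, 44]
insert(28) -> [1, 44, 28]

Final heap: [1, 44, 28]


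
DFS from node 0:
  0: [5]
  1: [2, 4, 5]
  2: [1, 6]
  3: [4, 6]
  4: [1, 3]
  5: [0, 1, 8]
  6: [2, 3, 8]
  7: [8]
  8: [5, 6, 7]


Visit 0, push [5]
Visit 5, push [8, 1]
Visit 1, push [4, 2]
Visit 2, push [6]
Visit 6, push [8, 3]
Visit 3, push [4]
Visit 4, push []
Visit 8, push [7]
Visit 7, push []

DFS order: [0, 5, 1, 2, 6, 3, 4, 8, 7]


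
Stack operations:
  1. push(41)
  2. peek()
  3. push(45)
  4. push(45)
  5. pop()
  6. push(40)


push(41) -> [41]
peek()->41
push(45) -> [41, 45]
push(45) -> [41, 45, 45]
pop()->45, [41, 45]
push(40) -> [41, 45, 40]

Final stack: [41, 45, 40]


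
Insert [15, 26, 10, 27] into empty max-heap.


Insert 15: [15]
Insert 26: [26, 15]
Insert 10: [26, 15, 10]
Insert 27: [27, 26, 10, 15]

Final heap: [27, 26, 10, 15]


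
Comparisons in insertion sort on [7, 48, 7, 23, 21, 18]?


Algorithm: insertion sort
Input: [7, 48, 7, 23, 21, 18]
Sorted: [7, 7, 18, 21, 23, 48]

12


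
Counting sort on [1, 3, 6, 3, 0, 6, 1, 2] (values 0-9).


Input: [1, 3, 6, 3, 0, 6, 1, 2]
Counts: [1, 2, 1, 2, 0, 0, 2, 0, 0, 0]

Sorted: [0, 1, 1, 2, 3, 3, 6, 6]


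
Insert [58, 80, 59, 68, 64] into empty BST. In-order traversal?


Insert 58: root
Insert 80: R from 58
Insert 59: R from 58 -> L from 80
Insert 68: R from 58 -> L from 80 -> R from 59
Insert 64: R from 58 -> L from 80 -> R from 59 -> L from 68

In-order: [58, 59, 64, 68, 80]


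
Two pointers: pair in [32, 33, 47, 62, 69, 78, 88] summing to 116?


lo=0(32)+hi=6(88)=120
lo=0(32)+hi=5(78)=110
lo=1(33)+hi=5(78)=111
lo=2(47)+hi=5(78)=125
lo=2(47)+hi=4(69)=116

Yes: 47+69=116


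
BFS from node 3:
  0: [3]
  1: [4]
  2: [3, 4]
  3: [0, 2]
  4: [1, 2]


Visit 3, enqueue [0, 2]
Visit 0, enqueue []
Visit 2, enqueue [4]
Visit 4, enqueue [1]
Visit 1, enqueue []

BFS order: [3, 0, 2, 4, 1]


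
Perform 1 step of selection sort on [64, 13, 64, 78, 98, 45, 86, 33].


Initial: [64, 13, 64, 78, 98, 45, 86, 33]
Step 1: min=13 at 1
  Swap: [13, 64, 64, 78, 98, 45, 86, 33]

After 1 step: [13, 64, 64, 78, 98, 45, 86, 33]


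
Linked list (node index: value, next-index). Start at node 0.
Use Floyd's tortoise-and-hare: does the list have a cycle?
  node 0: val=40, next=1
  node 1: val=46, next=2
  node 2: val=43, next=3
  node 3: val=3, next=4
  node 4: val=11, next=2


Floyd's tortoise (slow, +1) and hare (fast, +2):
  init: slow=0, fast=0
  step 1: slow=1, fast=2
  step 2: slow=2, fast=4
  step 3: slow=3, fast=3
  slow == fast at node 3: cycle detected

Cycle: yes


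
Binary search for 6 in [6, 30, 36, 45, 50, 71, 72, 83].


Step 1: lo=0, hi=7, mid=3, val=45
Step 2: lo=0, hi=2, mid=1, val=30
Step 3: lo=0, hi=0, mid=0, val=6

Found at index 0


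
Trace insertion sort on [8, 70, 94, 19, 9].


Initial: [8, 70, 94, 19, 9]
Insert 70: [8, 70, 94, 19, 9]
Insert 94: [8, 70, 94, 19, 9]
Insert 19: [8, 19, 70, 94, 9]
Insert 9: [8, 9, 19, 70, 94]

Sorted: [8, 9, 19, 70, 94]


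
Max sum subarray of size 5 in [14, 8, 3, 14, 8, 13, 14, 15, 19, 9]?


[0:5]: 47
[1:6]: 46
[2:7]: 52
[3:8]: 64
[4:9]: 69
[5:10]: 70

Max: 70 at [5:10]


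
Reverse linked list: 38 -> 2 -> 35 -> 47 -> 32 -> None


Step 1: curr=38, set curr.next=prev(None) | reversed so far: 38
Step 2: curr=2, set curr.next=prev(38) | reversed so far: 2 -> 38
Step 3: curr=35, set curr.next=prev(2) | reversed so far: 35 -> 2 -> 38
Step 4: curr=47, set curr.next=prev(35) | reversed so far: 47 -> 35 -> 2 -> 38
Step 5: curr=32, set curr.next=prev(47) | reversed so far: 32 -> 47 -> 35 -> 2 -> 38

32 -> 47 -> 35 -> 2 -> 38 -> None


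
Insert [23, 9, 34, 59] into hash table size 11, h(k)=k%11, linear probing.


Insert 23: h=1 -> slot 1
Insert 9: h=9 -> slot 9
Insert 34: h=1, 1 probes -> slot 2
Insert 59: h=4 -> slot 4

Table: [None, 23, 34, None, 59, None, None, None, None, 9, None]


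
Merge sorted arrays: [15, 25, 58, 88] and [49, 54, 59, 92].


Take 15 from A
Take 25 from A
Take 49 from B
Take 54 from B
Take 58 from A
Take 59 from B
Take 88 from A

Merged: [15, 25, 49, 54, 58, 59, 88, 92]


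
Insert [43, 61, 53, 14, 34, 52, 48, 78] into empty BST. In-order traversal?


Insert 43: root
Insert 61: R from 43
Insert 53: R from 43 -> L from 61
Insert 14: L from 43
Insert 34: L from 43 -> R from 14
Insert 52: R from 43 -> L from 61 -> L from 53
Insert 48: R from 43 -> L from 61 -> L from 53 -> L from 52
Insert 78: R from 43 -> R from 61

In-order: [14, 34, 43, 48, 52, 53, 61, 78]


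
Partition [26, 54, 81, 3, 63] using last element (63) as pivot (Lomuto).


Pivot: 63
  26 <= 63: advance i (no swap)
  54 <= 63: advance i (no swap)
  3 <= 63: swap -> [26, 54, 3, 81, 63]
Place pivot at 3: [26, 54, 3, 63, 81]

Partitioned: [26, 54, 3, 63, 81]


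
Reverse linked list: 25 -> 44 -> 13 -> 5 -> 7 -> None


Step 1: curr=25, set curr.next=prev(None) | reversed so far: 25
Step 2: curr=44, set curr.next=prev(25) | reversed so far: 44 -> 25
Step 3: curr=13, set curr.next=prev(44) | reversed so far: 13 -> 44 -> 25
Step 4: curr=5, set curr.next=prev(13) | reversed so far: 5 -> 13 -> 44 -> 25
Step 5: curr=7, set curr.next=prev(5) | reversed so far: 7 -> 5 -> 13 -> 44 -> 25

7 -> 5 -> 13 -> 44 -> 25 -> None


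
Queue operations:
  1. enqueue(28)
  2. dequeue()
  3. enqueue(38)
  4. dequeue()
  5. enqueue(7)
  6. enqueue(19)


enqueue(28) -> [28]
dequeue()->28, []
enqueue(38) -> [38]
dequeue()->38, []
enqueue(7) -> [7]
enqueue(19) -> [7, 19]

Final queue: [7, 19]


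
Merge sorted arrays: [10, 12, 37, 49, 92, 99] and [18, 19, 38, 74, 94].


Take 10 from A
Take 12 from A
Take 18 from B
Take 19 from B
Take 37 from A
Take 38 from B
Take 49 from A
Take 74 from B
Take 92 from A
Take 94 from B

Merged: [10, 12, 18, 19, 37, 38, 49, 74, 92, 94, 99]


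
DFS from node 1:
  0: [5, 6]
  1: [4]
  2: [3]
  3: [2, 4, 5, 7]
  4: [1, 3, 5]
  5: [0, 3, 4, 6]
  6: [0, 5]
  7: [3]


Visit 1, push [4]
Visit 4, push [5, 3]
Visit 3, push [7, 5, 2]
Visit 2, push []
Visit 5, push [6, 0]
Visit 0, push [6]
Visit 6, push []
Visit 7, push []

DFS order: [1, 4, 3, 2, 5, 0, 6, 7]
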